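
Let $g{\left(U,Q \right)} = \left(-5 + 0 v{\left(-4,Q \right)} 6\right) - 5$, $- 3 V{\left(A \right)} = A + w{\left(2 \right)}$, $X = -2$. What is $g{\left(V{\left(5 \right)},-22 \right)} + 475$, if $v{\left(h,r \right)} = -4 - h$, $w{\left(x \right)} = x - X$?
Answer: $465$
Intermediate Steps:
$w{\left(x \right)} = 2 + x$ ($w{\left(x \right)} = x - -2 = x + 2 = 2 + x$)
$V{\left(A \right)} = - \frac{4}{3} - \frac{A}{3}$ ($V{\left(A \right)} = - \frac{A + \left(2 + 2\right)}{3} = - \frac{A + 4}{3} = - \frac{4 + A}{3} = - \frac{4}{3} - \frac{A}{3}$)
$g{\left(U,Q \right)} = -10$ ($g{\left(U,Q \right)} = \left(-5 + 0 \left(-4 - -4\right) 6\right) - 5 = \left(-5 + 0 \left(-4 + 4\right) 6\right) - 5 = \left(-5 + 0 \cdot 0 \cdot 6\right) - 5 = \left(-5 + 0 \cdot 6\right) - 5 = \left(-5 + 0\right) - 5 = -5 - 5 = -10$)
$g{\left(V{\left(5 \right)},-22 \right)} + 475 = -10 + 475 = 465$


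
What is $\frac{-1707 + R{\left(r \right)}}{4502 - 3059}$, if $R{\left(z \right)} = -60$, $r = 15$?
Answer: $- \frac{589}{481} \approx -1.2245$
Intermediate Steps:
$\frac{-1707 + R{\left(r \right)}}{4502 - 3059} = \frac{-1707 - 60}{4502 - 3059} = - \frac{1767}{1443} = \left(-1767\right) \frac{1}{1443} = - \frac{589}{481}$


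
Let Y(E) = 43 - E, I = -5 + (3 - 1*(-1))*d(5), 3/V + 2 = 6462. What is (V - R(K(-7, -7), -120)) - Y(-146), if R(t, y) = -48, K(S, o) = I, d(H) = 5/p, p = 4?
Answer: -910857/6460 ≈ -141.00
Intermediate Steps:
V = 3/6460 (V = 3/(-2 + 6462) = 3/6460 ≈ 0.00046440)
d(H) = 5/4
I = 0 (I = -5 + (3 - 1*(-1))*(5/4) = -5 + (3 + 1)*(5/4) = -5 + 4*(5/4) = -5 + 5 = 0)
K(S, o) = 0
(V - R(K(-7, -7), -120)) - Y(-146) = (3/6460 - 1*(-48)) - (43 - 1*(-146)) = (3/6460 + 48) - (43 + 146) = 310083/6460 - 1*189 = 310083/6460 - 189 = -910857/6460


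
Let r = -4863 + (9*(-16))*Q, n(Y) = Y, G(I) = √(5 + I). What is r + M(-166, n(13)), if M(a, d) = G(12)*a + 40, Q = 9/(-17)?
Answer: -80695/17 - 166*√17 ≈ -5431.2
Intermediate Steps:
Q = -9/17 (Q = 9*(-1/17) = -9/17 ≈ -0.52941)
M(a, d) = 40 + a*√17 (M(a, d) = √(5 + 12)*a + 40 = √17*a + 40 = a*√17 + 40 = 40 + a*√17)
r = -81375/17 (r = -4863 + (9*(-16))*(-9/17) = -4863 - 144*(-9/17) = -4863 + 1296/17 = -81375/17 ≈ -4786.8)
r + M(-166, n(13)) = -81375/17 + (40 - 166*√17) = -80695/17 - 166*√17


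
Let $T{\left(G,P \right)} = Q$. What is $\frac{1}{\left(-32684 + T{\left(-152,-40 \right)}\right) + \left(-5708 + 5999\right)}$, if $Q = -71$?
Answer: $- \frac{1}{32464} \approx -3.0803 \cdot 10^{-5}$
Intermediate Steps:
$T{\left(G,P \right)} = -71$
$\frac{1}{\left(-32684 + T{\left(-152,-40 \right)}\right) + \left(-5708 + 5999\right)} = \frac{1}{\left(-32684 - 71\right) + \left(-5708 + 5999\right)} = \frac{1}{-32755 + 291} = \frac{1}{-32464} = - \frac{1}{32464}$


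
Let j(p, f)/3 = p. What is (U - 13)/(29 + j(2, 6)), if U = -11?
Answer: -24/35 ≈ -0.68571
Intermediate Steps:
j(p, f) = 3*p
(U - 13)/(29 + j(2, 6)) = (-11 - 13)/(29 + 3*2) = -24/(29 + 6) = -24/35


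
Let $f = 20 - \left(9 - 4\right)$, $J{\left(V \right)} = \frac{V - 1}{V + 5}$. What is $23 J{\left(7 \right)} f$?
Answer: $\frac{345}{2} \approx 172.5$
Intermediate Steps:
$J{\left(V \right)} = \frac{-1 + V}{5 + V}$
$f = 15$ ($f = 20 - 5 = 15$)
$23 J{\left(7 \right)} f = 23 \frac{-1 + 7}{5 + 7} \cdot 15 = 23 \cdot \frac{1}{12} \cdot 6 \cdot 15 = 23 \cdot \frac{1}{2} \cdot 15 = \frac{23}{2} \cdot 15 = \frac{345}{2}$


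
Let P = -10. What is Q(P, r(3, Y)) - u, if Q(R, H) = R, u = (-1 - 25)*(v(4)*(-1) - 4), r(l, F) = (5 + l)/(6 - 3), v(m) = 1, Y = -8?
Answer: -140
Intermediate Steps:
r(l, F) = 5/3 + l/3 (r(l, F) = (5 + l)/3 = (5 + l)*(⅓) = 5/3 + l/3)
u = 130 (u = (-1 - 25)*(1*(-1) - 4) = -26*(-1 - 4) = -26*(-5) = 130)
Q(P, r(3, Y)) - u = -10 - 1*130 = -10 - 130 = -140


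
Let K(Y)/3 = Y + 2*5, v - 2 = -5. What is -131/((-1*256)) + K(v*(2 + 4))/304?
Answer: 2105/4864 ≈ 0.43277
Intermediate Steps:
v = -3 (v = 2 - 5 = -3)
K(Y) = 30 + 3*Y (K(Y) = 3*(Y + 2*5) = 3*(Y + 10) = 3*(10 + Y) = 30 + 3*Y)
-131/((-1*256)) + K(v*(2 + 4))/304 = -131/((-1*256)) + (30 + 3*(-3*(2 + 4)))/304 = -131/(-256) + (30 + 3*(-3*6))*(1/304) = -131*(-1/256) + (30 + 3*(-18))*(1/304) = 131/256 + (30 - 54)*(1/304) = 131/256 - 24*1/304 = 131/256 - 3/38 = 2105/4864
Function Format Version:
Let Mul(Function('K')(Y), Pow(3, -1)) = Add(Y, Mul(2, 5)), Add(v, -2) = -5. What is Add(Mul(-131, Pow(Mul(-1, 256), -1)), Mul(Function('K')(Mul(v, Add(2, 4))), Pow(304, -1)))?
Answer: Rational(2105, 4864) ≈ 0.43277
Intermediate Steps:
v = -3 (v = Add(2, -5) = -3)
Function('K')(Y) = Add(30, Mul(3, Y)) (Function('K')(Y) = Mul(3, Add(Y, Mul(2, 5))) = Mul(3, Add(Y, 10)) = Mul(3, Add(10, Y)) = Add(30, Mul(3, Y)))
Add(Mul(-131, Pow(Mul(-1, 256), -1)), Mul(Function('K')(Mul(v, Add(2, 4))), Pow(304, -1))) = Add(Mul(-131, Pow(Mul(-1, 256), -1)), Mul(Add(30, Mul(3, Mul(-3, Add(2, 4)))), Pow(304, -1))) = Add(Mul(-131, Pow(-256, -1)), Mul(Add(30, Mul(3, Mul(-3, 6))), Rational(1, 304))) = Add(Mul(-131, Rational(-1, 256)), Mul(Add(30, Mul(3, -18)), Rational(1, 304))) = Add(Rational(131, 256), Mul(Add(30, -54), Rational(1, 304))) = Add(Rational(131, 256), Mul(-24, Rational(1, 304))) = Add(Rational(131, 256), Rational(-3, 38)) = Rational(2105, 4864)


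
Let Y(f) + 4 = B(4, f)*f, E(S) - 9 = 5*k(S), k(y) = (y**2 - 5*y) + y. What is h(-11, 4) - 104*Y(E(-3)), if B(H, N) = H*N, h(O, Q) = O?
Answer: -5405931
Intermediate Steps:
k(y) = y**2 - 4*y
E(S) = 9 + 5*S*(-4 + S) (E(S) = 9 + 5*(S*(-4 + S)) = 9 + 5*S*(-4 + S))
Y(f) = -4 + 4*f**2 (Y(f) = -4 + (4*f)*f = -4 + 4*f**2)
h(-11, 4) - 104*Y(E(-3)) = -11 - 104*(-4 + 4*(9 + 5*(-3)*(-4 - 3))**2) = -11 - 104*(-4 + 4*(9 + 5*(-3)*(-7))**2) = -11 - 104*(-4 + 4*(9 + 105)**2) = -11 - 104*(-4 + 4*114**2) = -11 - 104*(-4 + 4*12996) = -11 - 104*(-4 + 51984) = -11 - 104*51980 = -11 - 5405920 = -5405931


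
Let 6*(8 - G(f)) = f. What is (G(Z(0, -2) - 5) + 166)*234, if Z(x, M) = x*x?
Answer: 40911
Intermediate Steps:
Z(x, M) = x**2
G(f) = 8 - f/6
(G(Z(0, -2) - 5) + 166)*234 = ((8 - (0**2 - 5)/6) + 166)*234 = ((8 - (0 - 5)/6) + 166)*234 = ((8 - 1/6*(-5)) + 166)*234 = ((8 + 5/6) + 166)*234 = (53/6 + 166)*234 = (1049/6)*234 = 40911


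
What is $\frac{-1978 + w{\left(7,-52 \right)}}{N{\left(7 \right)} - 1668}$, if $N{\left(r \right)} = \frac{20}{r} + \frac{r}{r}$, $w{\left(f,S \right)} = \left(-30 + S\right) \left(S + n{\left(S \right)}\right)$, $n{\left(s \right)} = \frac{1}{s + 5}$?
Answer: $- \frac{752668}{547503} \approx -1.3747$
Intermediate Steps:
$n{\left(s \right)} = \frac{1}{5 + s}$
$w{\left(f,S \right)} = \left(-30 + S\right) \left(S + \frac{1}{5 + S}\right)$
$N{\left(r \right)} = 1 + \frac{20}{r}$ ($N{\left(r \right)} = \frac{20}{r} + 1 = 1 + \frac{20}{r}$)
$\frac{-1978 + w{\left(7,-52 \right)}}{N{\left(7 \right)} - 1668} = \frac{-1978 + \frac{-30 - 52 - 52 \left(-30 - 52\right) \left(5 - 52\right)}{5 - 52}}{\frac{20 + 7}{7} - 1668} = \frac{-1978 + \frac{-30 - 52 - \left(-4264\right) \left(-47\right)}{-47}}{\frac{1}{7} \cdot 27 - 1668} = \frac{-1978 - \frac{-30 - 52 - 200408}{47}}{\frac{27}{7} - 1668} = \frac{-1978 - - \frac{200490}{47}}{- \frac{11649}{7}} = \left(-1978 + \frac{200490}{47}\right) \left(- \frac{7}{11649}\right) = \frac{107524}{47} \left(- \frac{7}{11649}\right) = - \frac{752668}{547503}$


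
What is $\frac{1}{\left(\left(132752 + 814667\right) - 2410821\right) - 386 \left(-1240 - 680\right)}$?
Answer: $- \frac{1}{722282} \approx -1.3845 \cdot 10^{-6}$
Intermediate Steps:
$\frac{1}{\left(\left(132752 + 814667\right) - 2410821\right) - 386 \left(-1240 - 680\right)} = \frac{1}{\left(947419 - 2410821\right) - -741120} = \frac{1}{-1463402 + 741120} = \frac{1}{-722282} = - \frac{1}{722282}$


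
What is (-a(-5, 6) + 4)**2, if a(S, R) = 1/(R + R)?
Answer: 2209/144 ≈ 15.340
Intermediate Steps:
a(S, R) = 1/(2*R)
(-a(-5, 6) + 4)**2 = (-1/(2*6) + 4)**2 = (-1*1/12 + 4)**2 = (-1/12 + 4)**2 = (47/12)**2 = 2209/144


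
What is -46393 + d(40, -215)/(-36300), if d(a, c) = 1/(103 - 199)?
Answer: -161670326399/3484800 ≈ -46393.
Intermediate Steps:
d(a, c) = -1/96 (d(a, c) = 1/(-96) = -1/96)
-46393 + d(40, -215)/(-36300) = -46393 - 1/96/(-36300) = -46393 - 1/96*(-1/36300) = -46393 + 1/3484800 = -161670326399/3484800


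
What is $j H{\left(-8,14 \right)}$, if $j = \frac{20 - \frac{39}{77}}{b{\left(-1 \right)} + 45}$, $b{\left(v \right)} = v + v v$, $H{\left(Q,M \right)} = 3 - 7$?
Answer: $- \frac{6004}{3465} \approx -1.7328$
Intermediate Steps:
$H{\left(Q,M \right)} = -4$
$b{\left(v \right)} = v + v^{2}$
$j = \frac{1501}{3465}$ ($j = \frac{20 - \frac{39}{77}}{- (1 - 1) + 45} = \frac{20 - \frac{39}{77}}{\left(-1\right) 0 + 45} = \frac{20 - \frac{39}{77}}{0 + 45} = \frac{1501}{77 \cdot 45} = \frac{1501}{77} \cdot \frac{1}{45} = \frac{1501}{3465} \approx 0.43319$)
$j H{\left(-8,14 \right)} = \frac{1501}{3465} \left(-4\right) = - \frac{6004}{3465}$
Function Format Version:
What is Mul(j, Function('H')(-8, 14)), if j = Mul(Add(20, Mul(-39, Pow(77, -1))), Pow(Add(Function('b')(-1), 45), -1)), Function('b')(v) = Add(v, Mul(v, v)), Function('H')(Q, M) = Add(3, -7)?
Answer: Rational(-6004, 3465) ≈ -1.7328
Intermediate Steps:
Function('H')(Q, M) = -4
Function('b')(v) = Add(v, Pow(v, 2))
j = Rational(1501, 3465) (j = Mul(Add(20, Mul(-39, Pow(77, -1))), Pow(Add(Mul(-1, Add(1, -1)), 45), -1)) = Mul(Add(20, Mul(-39, Rational(1, 77))), Pow(Add(Mul(-1, 0), 45), -1)) = Mul(Add(20, Rational(-39, 77)), Pow(Add(0, 45), -1)) = Mul(Rational(1501, 77), Pow(45, -1)) = Mul(Rational(1501, 77), Rational(1, 45)) = Rational(1501, 3465) ≈ 0.43319)
Mul(j, Function('H')(-8, 14)) = Mul(Rational(1501, 3465), -4) = Rational(-6004, 3465)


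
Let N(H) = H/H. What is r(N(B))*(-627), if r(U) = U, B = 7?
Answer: -627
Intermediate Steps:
N(H) = 1
r(N(B))*(-627) = 1*(-627) = -627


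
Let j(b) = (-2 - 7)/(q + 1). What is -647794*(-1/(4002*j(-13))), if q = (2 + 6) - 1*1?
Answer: -2591176/18009 ≈ -143.88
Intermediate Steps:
q = 7 (q = 8 - 1 = 7)
j(b) = -9/8 (j(b) = (-2 - 7)/(7 + 1) = -9/8)
-647794*(-1/(4002*j(-13))) = -647794/((-4002*(-9/8))) = -647794/18009/4 = -647794*4/18009 = -2591176/18009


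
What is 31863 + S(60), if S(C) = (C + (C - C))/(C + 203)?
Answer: 8380029/263 ≈ 31863.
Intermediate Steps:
S(C) = C/(203 + C) (S(C) = (C + 0)/(203 + C) = C/(203 + C))
31863 + S(60) = 31863 + 60/(203 + 60) = 31863 + 60/263 = 8380029/263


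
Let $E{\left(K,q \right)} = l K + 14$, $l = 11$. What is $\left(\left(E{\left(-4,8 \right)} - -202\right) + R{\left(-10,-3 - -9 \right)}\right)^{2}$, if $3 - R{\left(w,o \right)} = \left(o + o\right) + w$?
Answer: $29929$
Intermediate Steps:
$E{\left(K,q \right)} = 14 + 11 K$ ($E{\left(K,q \right)} = 11 K + 14 = 14 + 11 K$)
$R{\left(w,o \right)} = 3 - w - 2 o$ ($R{\left(w,o \right)} = 3 - \left(\left(o + o\right) + w\right) = 3 - \left(2 o + w\right) = 3 - \left(w + 2 o\right) = 3 - w - 2 o$)
$\left(\left(E{\left(-4,8 \right)} - -202\right) + R{\left(-10,-3 - -9 \right)}\right)^{2} = \left(\left(\left(14 + 11 \left(-4\right)\right) - -202\right) - \left(-13 + 2 \left(-3 - -9\right)\right)\right)^{2} = \left(\left(\left(14 - 44\right) + 202\right) + \left(3 + 10 - 2 \left(-3 + 9\right)\right)\right)^{2} = \left(\left(-30 + 202\right) + \left(3 + 10 - 12\right)\right)^{2} = \left(172 + \left(3 + 10 - 12\right)\right)^{2} = \left(172 + 1\right)^{2} = 173^{2} = 29929$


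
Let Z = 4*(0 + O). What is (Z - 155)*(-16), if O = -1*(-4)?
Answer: 2224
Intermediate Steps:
O = 4
Z = 16 (Z = 4*(0 + 4) = 4*4 = 16)
(Z - 155)*(-16) = (16 - 155)*(-16) = -139*(-16) = 2224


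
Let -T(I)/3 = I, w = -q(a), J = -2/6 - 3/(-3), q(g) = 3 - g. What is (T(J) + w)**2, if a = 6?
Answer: 1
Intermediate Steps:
J = 2/3 (J = -2*1/6 - 3*(-1/3) = -1/3 + 1 = 2/3 ≈ 0.66667)
w = 3 (w = -(3 - 1*6) = -(3 - 6) = -1*(-3) = 3)
T(I) = -3*I
(T(J) + w)**2 = (-3*2/3 + 3)**2 = (-2 + 3)**2 = 1**2 = 1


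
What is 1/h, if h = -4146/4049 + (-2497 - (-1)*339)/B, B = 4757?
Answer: -19261093/28460264 ≈ -0.67677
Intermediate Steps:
h = -28460264/19261093 (h = -4146/4049 + (-2497 - (-1)*339)/4757 = -4146*1/4049 + (-2497 - 1*(-339))*(1/4757) = -4146/4049 + (-2497 + 339)*(1/4757) = -4146/4049 - 2158*1/4757 = -4146/4049 - 2158/4757 = -28460264/19261093 ≈ -1.4776)
1/h = 1/(-28460264/19261093) = -19261093/28460264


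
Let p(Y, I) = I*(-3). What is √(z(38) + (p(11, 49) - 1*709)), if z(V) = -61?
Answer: I*√917 ≈ 30.282*I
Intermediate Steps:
p(Y, I) = -3*I
√(z(38) + (p(11, 49) - 1*709)) = √(-61 + (-3*49 - 1*709)) = √(-61 + (-147 - 709)) = √(-61 - 856) = √(-917) = I*√917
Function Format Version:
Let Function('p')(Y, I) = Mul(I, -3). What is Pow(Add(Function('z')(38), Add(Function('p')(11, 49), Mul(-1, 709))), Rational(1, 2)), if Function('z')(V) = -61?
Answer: Mul(I, Pow(917, Rational(1, 2))) ≈ Mul(30.282, I)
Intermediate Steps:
Function('p')(Y, I) = Mul(-3, I)
Pow(Add(Function('z')(38), Add(Function('p')(11, 49), Mul(-1, 709))), Rational(1, 2)) = Pow(Add(-61, Add(Mul(-3, 49), Mul(-1, 709))), Rational(1, 2)) = Pow(Add(-61, Add(-147, -709)), Rational(1, 2)) = Pow(Add(-61, -856), Rational(1, 2)) = Pow(-917, Rational(1, 2)) = Mul(I, Pow(917, Rational(1, 2)))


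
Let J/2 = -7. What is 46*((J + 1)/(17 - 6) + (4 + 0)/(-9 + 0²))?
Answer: -7406/99 ≈ -74.808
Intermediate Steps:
J = -14 (J = 2*(-7) = -14)
46*((J + 1)/(17 - 6) + (4 + 0)/(-9 + 0²)) = 46*((-14 + 1)/(17 - 6) + (4 + 0)/(-9 + 0²)) = 46*(-13/11 + 4/(-9 + 0)) = 46*(-13*1/11 + 4/(-9)) = 46*(-13/11 + 4*(-⅑)) = 46*(-13/11 - 4/9) = 46*(-161/99) = -7406/99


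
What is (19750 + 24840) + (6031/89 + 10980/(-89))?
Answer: 3963561/89 ≈ 44534.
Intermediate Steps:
(19750 + 24840) + (6031/89 + 10980/(-89)) = 44590 + (6031*(1/89) + 10980*(-1/89)) = 44590 + (6031/89 - 10980/89) = 44590 - 4949/89 = 3963561/89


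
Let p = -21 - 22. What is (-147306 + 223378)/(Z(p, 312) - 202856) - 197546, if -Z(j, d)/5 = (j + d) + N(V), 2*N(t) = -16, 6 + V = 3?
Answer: -40331264978/204161 ≈ -1.9755e+5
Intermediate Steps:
V = -3 (V = -6 + 3 = -3)
N(t) = -8 (N(t) = (½)*(-16) = -8)
p = -43
Z(j, d) = 40 - 5*d - 5*j (Z(j, d) = -5*((j + d) - 8) = -5*((d + j) - 8) = -5*(-8 + d + j) = 40 - 5*d - 5*j)
(-147306 + 223378)/(Z(p, 312) - 202856) - 197546 = (-147306 + 223378)/((40 - 5*312 - 5*(-43)) - 202856) - 197546 = 76072/((40 - 1560 + 215) - 202856) - 197546 = 76072/(-1305 - 202856) - 197546 = 76072/(-204161) - 197546 = 76072*(-1/204161) - 197546 = -76072/204161 - 197546 = -40331264978/204161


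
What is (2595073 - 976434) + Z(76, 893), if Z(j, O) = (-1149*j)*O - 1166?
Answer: -76362859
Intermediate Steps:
Z(j, O) = -1166 - 1149*O*j (Z(j, O) = -1149*O*j - 1166 = -1166 - 1149*O*j)
(2595073 - 976434) + Z(76, 893) = (2595073 - 976434) + (-1166 - 1149*893*76) = 1618639 + (-1166 - 77980332) = 1618639 - 77981498 = -76362859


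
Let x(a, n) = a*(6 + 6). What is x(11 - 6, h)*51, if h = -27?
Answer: 3060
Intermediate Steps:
x(a, n) = 12*a (x(a, n) = a*12 = 12*a)
x(11 - 6, h)*51 = (12*(11 - 6))*51 = (12*5)*51 = 60*51 = 3060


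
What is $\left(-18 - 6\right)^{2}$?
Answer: $576$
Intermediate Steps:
$\left(-18 - 6\right)^{2} = \left(-24\right)^{2} = 576$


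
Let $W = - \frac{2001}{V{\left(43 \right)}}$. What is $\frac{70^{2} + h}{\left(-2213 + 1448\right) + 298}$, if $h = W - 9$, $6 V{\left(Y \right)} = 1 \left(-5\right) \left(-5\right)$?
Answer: $- \frac{110269}{11675} \approx -9.4449$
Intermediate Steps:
$V{\left(Y \right)} = \frac{25}{6}$ ($V{\left(Y \right)} = \frac{1 \left(-5\right) \left(-5\right)}{6} = \frac{\left(-5\right) \left(-5\right)}{6} = \frac{1}{6} \cdot 25 = \frac{25}{6}$)
$W = - \frac{12006}{25}$ ($W = - \frac{2001}{\frac{25}{6}} = \left(-2001\right) \frac{6}{25} = - \frac{12006}{25} \approx -480.24$)
$h = - \frac{12231}{25}$ ($h = - \frac{12006}{25} - 9 = - \frac{12231}{25} \approx -489.24$)
$\frac{70^{2} + h}{\left(-2213 + 1448\right) + 298} = \frac{70^{2} - \frac{12231}{25}}{\left(-2213 + 1448\right) + 298} = \frac{4900 - \frac{12231}{25}}{-765 + 298} = \frac{110269}{25 \left(-467\right)} = \frac{110269}{25} \left(- \frac{1}{467}\right) = - \frac{110269}{11675}$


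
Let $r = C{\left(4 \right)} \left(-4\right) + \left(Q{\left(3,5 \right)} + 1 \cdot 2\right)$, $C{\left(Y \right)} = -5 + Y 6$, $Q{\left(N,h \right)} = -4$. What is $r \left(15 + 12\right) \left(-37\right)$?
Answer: $77922$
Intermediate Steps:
$C{\left(Y \right)} = -5 + 6 Y$
$r = -78$ ($r = \left(-5 + 6 \cdot 4\right) \left(-4\right) + \left(-4 + 1 \cdot 2\right) = \left(-5 + 24\right) \left(-4\right) + \left(-4 + 2\right) = 19 \left(-4\right) - 2 = -76 - 2 = -78$)
$r \left(15 + 12\right) \left(-37\right) = - 78 \left(15 + 12\right) \left(-37\right) = \left(-78\right) 27 \left(-37\right) = \left(-2106\right) \left(-37\right) = 77922$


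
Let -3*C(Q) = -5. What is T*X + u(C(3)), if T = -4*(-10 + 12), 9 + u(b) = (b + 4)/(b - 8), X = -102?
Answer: 15316/19 ≈ 806.11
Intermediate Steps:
C(Q) = 5/3 (C(Q) = -1/3*(-5) = 5/3)
u(b) = -9 + (4 + b)/(-8 + b) (u(b) = -9 + (b + 4)/(b - 8) = -9 + (4 + b)/(-8 + b))
T = -8 (T = -4*2 = -8)
T*X + u(C(3)) = -8*(-102) + 4*(19 - 2*5/3)/(-8 + 5/3) = 816 + 4*(19 - 10/3)/(-19/3) = 816 + 4*(-3/19)*(47/3) = 816 - 188/19 = 15316/19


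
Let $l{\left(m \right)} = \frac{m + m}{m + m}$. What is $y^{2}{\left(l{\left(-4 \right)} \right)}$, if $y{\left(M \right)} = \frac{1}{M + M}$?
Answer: $\frac{1}{4} \approx 0.25$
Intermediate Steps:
$l{\left(m \right)} = 1$ ($l{\left(m \right)} = \frac{2 m}{2 m} = 2 m \frac{1}{2 m} = 1$)
$y{\left(M \right)} = \frac{1}{2 M}$
$y^{2}{\left(l{\left(-4 \right)} \right)} = \left(\frac{1}{2 \cdot 1}\right)^{2} = \left(\frac{1}{2} \cdot 1\right)^{2} = \left(\frac{1}{2}\right)^{2} = \frac{1}{4}$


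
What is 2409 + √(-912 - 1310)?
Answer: 2409 + I*√2222 ≈ 2409.0 + 47.138*I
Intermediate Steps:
2409 + √(-912 - 1310) = 2409 + √(-2222) = 2409 + I*√2222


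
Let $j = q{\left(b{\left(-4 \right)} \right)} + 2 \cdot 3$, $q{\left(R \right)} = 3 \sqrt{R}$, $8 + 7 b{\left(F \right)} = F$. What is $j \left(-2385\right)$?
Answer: $-14310 - \frac{14310 i \sqrt{21}}{7} \approx -14310.0 - 9368.1 i$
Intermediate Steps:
$b{\left(F \right)} = - \frac{8}{7} + \frac{F}{7}$
$j = 6 + \frac{6 i \sqrt{21}}{7}$ ($j = 3 \sqrt{- \frac{8}{7} + \frac{1}{7} \left(-4\right)} + 2 \cdot 3 = 3 \sqrt{- \frac{8}{7} - \frac{4}{7}} + 6 = 3 \sqrt{- \frac{12}{7}} + 6 = 3 \frac{2 i \sqrt{21}}{7} + 6 = \frac{6 i \sqrt{21}}{7} + 6 = 6 + \frac{6 i \sqrt{21}}{7} \approx 6.0 + 3.9279 i$)
$j \left(-2385\right) = \left(6 + \frac{6 i \sqrt{21}}{7}\right) \left(-2385\right) = -14310 - \frac{14310 i \sqrt{21}}{7}$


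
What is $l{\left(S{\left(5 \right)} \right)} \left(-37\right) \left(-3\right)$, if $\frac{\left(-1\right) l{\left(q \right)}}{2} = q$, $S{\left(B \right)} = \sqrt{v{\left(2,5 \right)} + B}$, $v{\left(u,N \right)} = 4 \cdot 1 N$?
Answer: $-1110$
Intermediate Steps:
$v{\left(u,N \right)} = 4 N$
$S{\left(B \right)} = \sqrt{20 + B}$ ($S{\left(B \right)} = \sqrt{4 \cdot 5 + B} = \sqrt{20 + B}$)
$l{\left(q \right)} = - 2 q$
$l{\left(S{\left(5 \right)} \right)} \left(-37\right) \left(-3\right) = - 2 \sqrt{20 + 5} \left(-37\right) \left(-3\right) = - 2 \sqrt{25} \left(-37\right) \left(-3\right) = \left(-2\right) 5 \left(-37\right) \left(-3\right) = \left(-10\right) \left(-37\right) \left(-3\right) = 370 \left(-3\right) = -1110$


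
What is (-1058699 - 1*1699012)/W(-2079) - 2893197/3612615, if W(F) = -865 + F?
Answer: 3318010184099/3545179520 ≈ 935.92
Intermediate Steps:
(-1058699 - 1*1699012)/W(-2079) - 2893197/3612615 = (-1058699 - 1*1699012)/(-865 - 2079) - 2893197/3612615 = (-1058699 - 1699012)/(-2944) - 2893197*1/3612615 = -2757711*(-1/2944) - 964399/1204205 = 2757711/2944 - 964399/1204205 = 3318010184099/3545179520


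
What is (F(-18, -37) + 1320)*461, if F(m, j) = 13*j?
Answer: 386779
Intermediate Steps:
(F(-18, -37) + 1320)*461 = (13*(-37) + 1320)*461 = (-481 + 1320)*461 = 839*461 = 386779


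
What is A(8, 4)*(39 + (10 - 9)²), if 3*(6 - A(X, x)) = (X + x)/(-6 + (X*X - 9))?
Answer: 11600/49 ≈ 236.73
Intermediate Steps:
A(X, x) = 6 - (X + x)/(3*(-15 + X²)) (A(X, x) = 6 - (X + x)/(3*(-6 + (X*X - 9))) = 6 - (X + x)/(3*(-6 + (X² - 9))) = 6 - (X + x)/(3*(-6 + (-9 + X²))) = 6 - (X + x)/(3*(-15 + X²)))
A(8, 4)*(39 + (10 - 9)²) = ((-270 - 1*8 - 1*4 + 18*8²)/(3*(-15 + 8²)))*(39 + (10 - 9)²) = ((-270 - 8 - 4 + 18*64)/(3*(-15 + 64)))*(39 + 1²) = ((⅓)*(-270 - 8 - 4 + 1152)/49)*(39 + 1) = ((⅓)*(1/49)*870)*40 = (290/49)*40 = 11600/49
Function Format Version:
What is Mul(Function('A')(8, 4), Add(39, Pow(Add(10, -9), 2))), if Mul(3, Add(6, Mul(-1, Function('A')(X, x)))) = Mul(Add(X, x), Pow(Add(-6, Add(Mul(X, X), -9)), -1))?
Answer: Rational(11600, 49) ≈ 236.73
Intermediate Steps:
Function('A')(X, x) = Add(6, Mul(Rational(-1, 3), Pow(Add(-15, Pow(X, 2)), -1), Add(X, x))) (Function('A')(X, x) = Add(6, Mul(Rational(-1, 3), Mul(Add(X, x), Pow(Add(-6, Add(Mul(X, X), -9)), -1)))) = Add(6, Mul(Rational(-1, 3), Mul(Add(X, x), Pow(Add(-6, Add(Pow(X, 2), -9)), -1)))) = Add(6, Mul(Rational(-1, 3), Mul(Add(X, x), Pow(Add(-6, Add(-9, Pow(X, 2))), -1)))) = Add(6, Mul(Rational(-1, 3), Mul(Add(X, x), Pow(Add(-15, Pow(X, 2)), -1)))) = Add(6, Mul(Rational(-1, 3), Mul(Pow(Add(-15, Pow(X, 2)), -1), Add(X, x)))) = Add(6, Mul(Rational(-1, 3), Pow(Add(-15, Pow(X, 2)), -1), Add(X, x))))
Mul(Function('A')(8, 4), Add(39, Pow(Add(10, -9), 2))) = Mul(Mul(Rational(1, 3), Pow(Add(-15, Pow(8, 2)), -1), Add(-270, Mul(-1, 8), Mul(-1, 4), Mul(18, Pow(8, 2)))), Add(39, Pow(Add(10, -9), 2))) = Mul(Mul(Rational(1, 3), Pow(Add(-15, 64), -1), Add(-270, -8, -4, Mul(18, 64))), Add(39, Pow(1, 2))) = Mul(Mul(Rational(1, 3), Pow(49, -1), Add(-270, -8, -4, 1152)), Add(39, 1)) = Mul(Mul(Rational(1, 3), Rational(1, 49), 870), 40) = Mul(Rational(290, 49), 40) = Rational(11600, 49)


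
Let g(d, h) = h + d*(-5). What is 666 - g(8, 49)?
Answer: 657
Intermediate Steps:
g(d, h) = h - 5*d
666 - g(8, 49) = 666 - (49 - 5*8) = 666 - (49 - 40) = 666 - 1*9 = 666 - 9 = 657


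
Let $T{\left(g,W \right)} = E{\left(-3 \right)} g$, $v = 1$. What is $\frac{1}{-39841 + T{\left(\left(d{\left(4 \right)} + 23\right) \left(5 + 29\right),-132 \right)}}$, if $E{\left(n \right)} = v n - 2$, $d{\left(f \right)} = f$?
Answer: $- \frac{1}{44431} \approx -2.2507 \cdot 10^{-5}$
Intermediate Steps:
$E{\left(n \right)} = -2 + n$ ($E{\left(n \right)} = 1 n - 2 = n - 2 = -2 + n$)
$T{\left(g,W \right)} = - 5 g$ ($T{\left(g,W \right)} = \left(-2 - 3\right) g = - 5 g$)
$\frac{1}{-39841 + T{\left(\left(d{\left(4 \right)} + 23\right) \left(5 + 29\right),-132 \right)}} = \frac{1}{-39841 - 5 \left(4 + 23\right) \left(5 + 29\right)} = \frac{1}{-39841 - 5 \cdot 27 \cdot 34} = \frac{1}{-39841 - 4590} = \frac{1}{-44431} = - \frac{1}{44431}$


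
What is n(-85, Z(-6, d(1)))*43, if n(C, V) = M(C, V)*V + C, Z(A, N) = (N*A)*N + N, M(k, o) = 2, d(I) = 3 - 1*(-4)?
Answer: -28337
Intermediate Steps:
d(I) = 7 (d(I) = 3 + 4 = 7)
Z(A, N) = N + A*N**2 (Z(A, N) = (A*N)*N + N = A*N**2 + N = N + A*N**2)
n(C, V) = C + 2*V (n(C, V) = 2*V + C = C + 2*V)
n(-85, Z(-6, d(1)))*43 = (-85 + 2*(7*(1 - 6*7)))*43 = (-85 + 2*(7*(1 - 42)))*43 = (-85 + 2*(7*(-41)))*43 = (-85 + 2*(-287))*43 = (-85 - 574)*43 = -659*43 = -28337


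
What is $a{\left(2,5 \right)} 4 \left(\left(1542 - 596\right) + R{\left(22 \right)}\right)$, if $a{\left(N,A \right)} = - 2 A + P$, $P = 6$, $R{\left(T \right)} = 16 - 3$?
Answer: $-15344$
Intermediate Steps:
$R{\left(T \right)} = 13$
$a{\left(N,A \right)} = 6 - 2 A$ ($a{\left(N,A \right)} = - 2 A + 6 = 6 - 2 A$)
$a{\left(2,5 \right)} 4 \left(\left(1542 - 596\right) + R{\left(22 \right)}\right) = \left(6 - 10\right) 4 \left(\left(1542 - 596\right) + 13\right) = \left(6 - 10\right) 4 \left(946 + 13\right) = \left(-4\right) 4 \cdot 959 = \left(-16\right) 959 = -15344$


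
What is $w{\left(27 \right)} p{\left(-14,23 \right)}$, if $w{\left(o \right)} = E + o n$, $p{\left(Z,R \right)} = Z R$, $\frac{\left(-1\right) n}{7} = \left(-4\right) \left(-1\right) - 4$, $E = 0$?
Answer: $0$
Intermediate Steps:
$n = 0$ ($n = - 7 \left(\left(-4\right) \left(-1\right) - 4\right) = - 7 \left(4 - 4\right) = \left(-7\right) 0 = 0$)
$p{\left(Z,R \right)} = R Z$
$w{\left(o \right)} = 0$ ($w{\left(o \right)} = 0 + o 0 = 0 + 0 = 0$)
$w{\left(27 \right)} p{\left(-14,23 \right)} = 0 \cdot 23 \left(-14\right) = 0 \left(-322\right) = 0$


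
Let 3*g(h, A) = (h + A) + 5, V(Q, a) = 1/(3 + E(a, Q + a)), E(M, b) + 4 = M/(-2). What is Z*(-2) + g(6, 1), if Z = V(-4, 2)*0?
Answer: 4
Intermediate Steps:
E(M, b) = -4 - M/2 (E(M, b) = -4 + M/(-2) = -4 + M*(-½) = -4 - M/2)
V(Q, a) = 1/(-1 - a/2) (V(Q, a) = 1/(3 + (-4 - a/2)) = 1/(-1 - a/2))
g(h, A) = 5/3 + A/3 + h/3 (g(h, A) = ((h + A) + 5)/3 = ((A + h) + 5)/3 = (5 + A + h)/3 = 5/3 + A/3 + h/3)
Z = 0 (Z = -2/(2 + 2)*0 = -2/4*0 = -2*¼*0 = -½*0 = 0)
Z*(-2) + g(6, 1) = 0*(-2) + (5/3 + (⅓)*1 + (⅓)*6) = 0 + (5/3 + ⅓ + 2) = 0 + 4 = 4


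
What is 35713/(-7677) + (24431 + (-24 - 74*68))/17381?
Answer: -471985778/133433937 ≈ -3.5372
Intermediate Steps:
35713/(-7677) + (24431 + (-24 - 74*68))/17381 = 35713*(-1/7677) + (24431 + (-24 - 5032))*(1/17381) = -35713/7677 + (24431 - 5056)*(1/17381) = -35713/7677 + 19375*(1/17381) = -35713/7677 + 19375/17381 = -471985778/133433937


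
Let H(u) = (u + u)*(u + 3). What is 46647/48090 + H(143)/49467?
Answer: 130773733/72086910 ≈ 1.8141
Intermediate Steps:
H(u) = 2*u*(3 + u) (H(u) = (2*u)*(3 + u) = 2*u*(3 + u))
46647/48090 + H(143)/49467 = 46647/48090 + (2*143*(3 + 143))/49467 = 46647*(1/48090) + (2*143*146)*(1/49467) = 15549/16030 + 41756*(1/49467) = 15549/16030 + 3796/4497 = 130773733/72086910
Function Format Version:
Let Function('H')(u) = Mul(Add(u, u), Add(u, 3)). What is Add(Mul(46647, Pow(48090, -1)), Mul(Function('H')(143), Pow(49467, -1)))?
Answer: Rational(130773733, 72086910) ≈ 1.8141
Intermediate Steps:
Function('H')(u) = Mul(2, u, Add(3, u)) (Function('H')(u) = Mul(Mul(2, u), Add(3, u)) = Mul(2, u, Add(3, u)))
Add(Mul(46647, Pow(48090, -1)), Mul(Function('H')(143), Pow(49467, -1))) = Add(Mul(46647, Pow(48090, -1)), Mul(Mul(2, 143, Add(3, 143)), Pow(49467, -1))) = Add(Mul(46647, Rational(1, 48090)), Mul(Mul(2, 143, 146), Rational(1, 49467))) = Add(Rational(15549, 16030), Mul(41756, Rational(1, 49467))) = Add(Rational(15549, 16030), Rational(3796, 4497)) = Rational(130773733, 72086910)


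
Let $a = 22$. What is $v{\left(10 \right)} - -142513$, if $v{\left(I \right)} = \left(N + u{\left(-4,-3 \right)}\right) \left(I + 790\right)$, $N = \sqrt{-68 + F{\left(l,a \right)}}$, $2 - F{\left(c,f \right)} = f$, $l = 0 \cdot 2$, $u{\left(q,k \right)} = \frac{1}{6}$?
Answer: $\frac{427939}{3} + 1600 i \sqrt{22} \approx 1.4265 \cdot 10^{5} + 7504.7 i$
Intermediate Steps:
$u{\left(q,k \right)} = \frac{1}{6}$
$l = 0$
$F{\left(c,f \right)} = 2 - f$
$N = 2 i \sqrt{22}$ ($N = \sqrt{-68 + \left(2 - 22\right)} = \sqrt{-68 - 20} = \sqrt{-88} = 2 i \sqrt{22} \approx 9.3808 i$)
$v{\left(I \right)} = \left(790 + I\right) \left(\frac{1}{6} + 2 i \sqrt{22}\right)$ ($v{\left(I \right)} = \left(2 i \sqrt{22} + \frac{1}{6}\right) \left(I + 790\right) = \left(\frac{1}{6} + 2 i \sqrt{22}\right) \left(790 + I\right) = \left(790 + I\right) \left(\frac{1}{6} + 2 i \sqrt{22}\right)$)
$v{\left(10 \right)} - -142513 = \left(\frac{395}{3} + \frac{1}{6} \cdot 10 + 1580 i \sqrt{22} + 2 i 10 \sqrt{22}\right) - -142513 = \left(\frac{395}{3} + \frac{5}{3} + 1580 i \sqrt{22} + 20 i \sqrt{22}\right) + 142513 = \left(\frac{400}{3} + 1600 i \sqrt{22}\right) + 142513 = \frac{427939}{3} + 1600 i \sqrt{22}$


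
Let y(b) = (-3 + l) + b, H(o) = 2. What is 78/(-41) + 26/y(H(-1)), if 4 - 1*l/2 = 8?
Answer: -1768/369 ≈ -4.7913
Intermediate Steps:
l = -8 (l = 8 - 2*8 = 8 - 16 = -8)
y(b) = -11 + b (y(b) = (-3 - 8) + b = -11 + b)
78/(-41) + 26/y(H(-1)) = 78/(-41) + 26/(-11 + 2) = 78*(-1/41) + 26/(-9) = -78/41 + 26*(-⅑) = -78/41 - 26/9 = -1768/369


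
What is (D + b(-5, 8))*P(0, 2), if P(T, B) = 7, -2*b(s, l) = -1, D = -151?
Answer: -2107/2 ≈ -1053.5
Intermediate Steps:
b(s, l) = 1/2 (b(s, l) = -1/2*(-1) = 1/2)
(D + b(-5, 8))*P(0, 2) = (-151 + 1/2)*7 = -301/2*7 = -2107/2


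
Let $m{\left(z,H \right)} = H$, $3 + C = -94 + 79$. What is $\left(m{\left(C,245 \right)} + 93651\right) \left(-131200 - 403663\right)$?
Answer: $-50221496248$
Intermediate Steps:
$C = -18$ ($C = -3 + \left(-94 + 79\right) = -3 - 15 = -18$)
$\left(m{\left(C,245 \right)} + 93651\right) \left(-131200 - 403663\right) = \left(245 + 93651\right) \left(-131200 - 403663\right) = 93896 \left(-534863\right) = -50221496248$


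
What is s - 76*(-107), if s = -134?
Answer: 7998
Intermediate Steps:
s - 76*(-107) = -134 - 76*(-107) = -134 + 8132 = 7998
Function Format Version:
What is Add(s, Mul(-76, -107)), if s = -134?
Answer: 7998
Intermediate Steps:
Add(s, Mul(-76, -107)) = Add(-134, Mul(-76, -107)) = Add(-134, 8132) = 7998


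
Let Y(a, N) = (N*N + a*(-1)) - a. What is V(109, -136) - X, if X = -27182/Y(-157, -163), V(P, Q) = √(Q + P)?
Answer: 27182/26883 + 3*I*√3 ≈ 1.0111 + 5.1962*I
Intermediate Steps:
V(P, Q) = √(P + Q)
Y(a, N) = N² - 2*a (Y(a, N) = (N² - a) - a = N² - 2*a)
X = -27182/26883 (X = -27182/((-163)² - 2*(-157)) = -27182/(26569 + 314) = -27182/26883 ≈ -1.0111)
V(109, -136) - X = √(109 - 136) - 1*(-27182/26883) = √(-27) + 27182/26883 = 3*I*√3 + 27182/26883 = 27182/26883 + 3*I*√3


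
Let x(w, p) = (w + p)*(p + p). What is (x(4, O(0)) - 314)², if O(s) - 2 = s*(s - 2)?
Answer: 84100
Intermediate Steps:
O(s) = 2 + s*(-2 + s) (O(s) = 2 + s*(s - 2) = 2 + s*(-2 + s))
x(w, p) = 2*p*(p + w) (x(w, p) = (p + w)*(2*p) = 2*p*(p + w))
(x(4, O(0)) - 314)² = (2*(2 + 0² - 2*0)*((2 + 0² - 2*0) + 4) - 314)² = (2*(2 + 0 + 0)*((2 + 0 + 0) + 4) - 314)² = (2*2*(2 + 4) - 314)² = (2*2*6 - 314)² = (24 - 314)² = (-290)² = 84100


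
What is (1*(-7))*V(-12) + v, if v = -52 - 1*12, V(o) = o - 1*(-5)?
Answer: -15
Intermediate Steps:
V(o) = 5 + o (V(o) = o + 5 = 5 + o)
v = -64 (v = -52 - 12 = -64)
(1*(-7))*V(-12) + v = (1*(-7))*(5 - 12) - 64 = -7*(-7) - 64 = 49 - 64 = -15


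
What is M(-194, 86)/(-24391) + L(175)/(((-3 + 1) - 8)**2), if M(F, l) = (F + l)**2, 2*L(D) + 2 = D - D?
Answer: -1190791/2439100 ≈ -0.48821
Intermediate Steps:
L(D) = -1 (L(D) = -1 + (D - D)/2 = -1 + (1/2)*0 = -1 + 0 = -1)
M(-194, 86)/(-24391) + L(175)/(((-3 + 1) - 8)**2) = (-194 + 86)**2/(-24391) - 1/(((-3 + 1) - 8)**2) = (-108)**2*(-1/24391) - 1/((-2 - 8)**2) = 11664*(-1/24391) - 1/((-10)**2) = -11664/24391 - 1/100 = -1190791/2439100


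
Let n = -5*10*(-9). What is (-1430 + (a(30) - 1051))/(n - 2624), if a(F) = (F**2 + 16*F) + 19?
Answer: 541/1087 ≈ 0.49770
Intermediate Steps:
a(F) = 19 + F**2 + 16*F
n = 450 (n = -50*(-9) = 450)
(-1430 + (a(30) - 1051))/(n - 2624) = (-1430 + ((19 + 30**2 + 16*30) - 1051))/(450 - 2624) = (-1430 + ((19 + 900 + 480) - 1051))/(-2174) = (-1430 + (1399 - 1051))*(-1/2174) = (-1430 + 348)*(-1/2174) = -1082*(-1/2174) = 541/1087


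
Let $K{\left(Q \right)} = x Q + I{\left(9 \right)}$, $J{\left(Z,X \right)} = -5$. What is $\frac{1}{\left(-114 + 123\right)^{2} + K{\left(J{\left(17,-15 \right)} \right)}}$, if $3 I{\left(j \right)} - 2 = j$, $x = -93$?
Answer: $\frac{3}{1649} \approx 0.0018193$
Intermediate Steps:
$I{\left(j \right)} = \frac{2}{3} + \frac{j}{3}$
$K{\left(Q \right)} = \frac{11}{3} - 93 Q$ ($K{\left(Q \right)} = - 93 Q + \left(\frac{2}{3} + \frac{1}{3} \cdot 9\right) = - 93 Q + \left(\frac{2}{3} + 3\right) = - 93 Q + \frac{11}{3} = \frac{11}{3} - 93 Q$)
$\frac{1}{\left(-114 + 123\right)^{2} + K{\left(J{\left(17,-15 \right)} \right)}} = \frac{1}{\left(-114 + 123\right)^{2} + \left(\frac{11}{3} - -465\right)} = \frac{1}{9^{2} + \left(\frac{11}{3} + 465\right)} = \frac{1}{81 + \frac{1406}{3}} = \frac{1}{\frac{1649}{3}} = \frac{3}{1649}$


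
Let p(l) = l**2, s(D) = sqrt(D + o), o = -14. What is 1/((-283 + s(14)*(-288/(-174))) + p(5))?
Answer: -1/258 ≈ -0.0038760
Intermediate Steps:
s(D) = sqrt(-14 + D) (s(D) = sqrt(D - 14) = sqrt(-14 + D))
1/((-283 + s(14)*(-288/(-174))) + p(5)) = 1/((-283 + sqrt(-14 + 14)*(-288/(-174))) + 5**2) = 1/((-283 + sqrt(0)*(-288*(-1/174))) + 25) = 1/((-283 + 0*(48/29)) + 25) = 1/((-283 + 0) + 25) = 1/(-283 + 25) = 1/(-258) = -1/258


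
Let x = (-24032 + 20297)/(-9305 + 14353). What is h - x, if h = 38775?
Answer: 195739935/5048 ≈ 38776.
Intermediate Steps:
x = -3735/5048 ≈ -0.73990
h - x = 38775 - 1*(-3735/5048) = 38775 + 3735/5048 = 195739935/5048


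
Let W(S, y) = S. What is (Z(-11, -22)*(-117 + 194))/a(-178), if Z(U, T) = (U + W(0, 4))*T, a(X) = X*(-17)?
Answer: 9317/1513 ≈ 6.1580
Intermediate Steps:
a(X) = -17*X
Z(U, T) = T*U (Z(U, T) = (U + 0)*T = U*T = T*U)
(Z(-11, -22)*(-117 + 194))/a(-178) = ((-22*(-11))*(-117 + 194))/((-17*(-178))) = (242*77)/3026 = 18634*(1/3026) = 9317/1513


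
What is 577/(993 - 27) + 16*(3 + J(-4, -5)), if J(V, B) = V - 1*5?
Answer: -92159/966 ≈ -95.403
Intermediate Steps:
J(V, B) = -5 + V (J(V, B) = V - 5 = -5 + V)
577/(993 - 27) + 16*(3 + J(-4, -5)) = 577/(993 - 27) + 16*(3 + (-5 - 4)) = 577/966 + 16*(3 - 9) = 577*(1/966) + 16*(-6) = 577/966 - 96 = -92159/966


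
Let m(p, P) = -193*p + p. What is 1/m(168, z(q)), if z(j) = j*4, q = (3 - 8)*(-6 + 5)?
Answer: -1/32256 ≈ -3.1002e-5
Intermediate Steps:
q = 5 (q = -5*(-1) = 5)
z(j) = 4*j
m(p, P) = -192*p
1/m(168, z(q)) = 1/(-192*168) = 1/(-32256) = -1/32256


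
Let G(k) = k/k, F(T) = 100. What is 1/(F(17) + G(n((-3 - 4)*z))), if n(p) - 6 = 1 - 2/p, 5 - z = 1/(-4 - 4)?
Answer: 1/101 ≈ 0.0099010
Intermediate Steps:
z = 41/8 (z = 5 - 1/(-4 - 4) = 5 - 1/(-8) = 5 - 1*(-⅛) = 5 + ⅛ = 41/8 ≈ 5.1250)
n(p) = 7 - 2/p (n(p) = 6 + (1 - 2/p) = 7 - 2/p)
G(k) = 1
1/(F(17) + G(n((-3 - 4)*z))) = 1/(100 + 1) = 1/101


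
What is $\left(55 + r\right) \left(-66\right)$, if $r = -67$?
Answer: $792$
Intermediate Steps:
$\left(55 + r\right) \left(-66\right) = \left(55 - 67\right) \left(-66\right) = \left(-12\right) \left(-66\right) = 792$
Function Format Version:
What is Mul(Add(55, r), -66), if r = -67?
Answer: 792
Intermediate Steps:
Mul(Add(55, r), -66) = Mul(Add(55, -67), -66) = Mul(-12, -66) = 792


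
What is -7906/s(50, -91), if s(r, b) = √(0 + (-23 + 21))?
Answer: 3953*I*√2 ≈ 5590.4*I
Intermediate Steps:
s(r, b) = I*√2 (s(r, b) = √(0 - 2) = √(-2) = I*√2)
-7906/s(50, -91) = -7906*(-I*√2/2) = -(-3953)*I*√2 = 3953*I*√2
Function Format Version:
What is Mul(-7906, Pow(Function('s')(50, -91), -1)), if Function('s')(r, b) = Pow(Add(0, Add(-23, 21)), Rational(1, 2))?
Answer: Mul(3953, I, Pow(2, Rational(1, 2))) ≈ Mul(5590.4, I)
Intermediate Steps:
Function('s')(r, b) = Mul(I, Pow(2, Rational(1, 2))) (Function('s')(r, b) = Pow(Add(0, -2), Rational(1, 2)) = Pow(-2, Rational(1, 2)) = Mul(I, Pow(2, Rational(1, 2))))
Mul(-7906, Pow(Function('s')(50, -91), -1)) = Mul(-7906, Pow(Mul(I, Pow(2, Rational(1, 2))), -1)) = Mul(-7906, Mul(Rational(-1, 2), I, Pow(2, Rational(1, 2)))) = Mul(3953, I, Pow(2, Rational(1, 2)))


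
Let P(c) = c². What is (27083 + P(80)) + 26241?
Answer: 59724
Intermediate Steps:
(27083 + P(80)) + 26241 = (27083 + 80²) + 26241 = (27083 + 6400) + 26241 = 33483 + 26241 = 59724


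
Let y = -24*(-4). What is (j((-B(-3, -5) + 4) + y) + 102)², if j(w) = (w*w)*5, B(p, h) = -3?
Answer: 2824603609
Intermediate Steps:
y = 96 (y = -4*(-24) = 96)
j(w) = 5*w² (j(w) = w²*5 = 5*w²)
(j((-B(-3, -5) + 4) + y) + 102)² = (5*((-1*(-3) + 4) + 96)² + 102)² = (5*((3 + 4) + 96)² + 102)² = (5*(7 + 96)² + 102)² = (5*103² + 102)² = (5*10609 + 102)² = (53045 + 102)² = 53147² = 2824603609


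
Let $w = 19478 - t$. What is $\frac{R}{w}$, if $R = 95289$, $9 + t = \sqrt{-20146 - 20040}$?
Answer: $\frac{1856896743}{379783355} + \frac{95289 i \sqrt{40186}}{379783355} \approx 4.8894 + 0.050297 i$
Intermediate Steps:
$t = -9 + i \sqrt{40186}$ ($t = -9 + \sqrt{-20146 - 20040} = -9 + \sqrt{-40186} = -9 + i \sqrt{40186} \approx -9.0 + 200.46 i$)
$w = 19487 - i \sqrt{40186}$ ($w = 19478 - \left(-9 + i \sqrt{40186}\right) = 19478 + \left(9 - i \sqrt{40186}\right) = 19487 - i \sqrt{40186} \approx 19487.0 - 200.46 i$)
$\frac{R}{w} = \frac{95289}{19487 - i \sqrt{40186}}$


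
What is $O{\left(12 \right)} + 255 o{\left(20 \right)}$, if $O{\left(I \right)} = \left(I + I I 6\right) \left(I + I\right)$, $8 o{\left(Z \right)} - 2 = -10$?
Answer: $20769$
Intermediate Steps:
$o{\left(Z \right)} = -1$ ($o{\left(Z \right)} = \frac{1}{4} + \frac{1}{8} \left(-10\right) = \frac{1}{4} - \frac{5}{4} = -1$)
$O{\left(I \right)} = 2 I \left(I + 6 I^{2}\right)$ ($O{\left(I \right)} = \left(I + I^{2} \cdot 6\right) 2 I = \left(I + 6 I^{2}\right) 2 I = 2 I \left(I + 6 I^{2}\right)$)
$O{\left(12 \right)} + 255 o{\left(20 \right)} = 12^{2} \left(2 + 12 \cdot 12\right) + 255 \left(-1\right) = 144 \left(2 + 144\right) - 255 = 144 \cdot 146 - 255 = 21024 - 255 = 20769$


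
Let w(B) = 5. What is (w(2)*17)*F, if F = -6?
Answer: -510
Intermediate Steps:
(w(2)*17)*F = (5*17)*(-6) = 85*(-6) = -510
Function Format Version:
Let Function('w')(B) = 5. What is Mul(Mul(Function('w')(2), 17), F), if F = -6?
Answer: -510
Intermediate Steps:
Mul(Mul(Function('w')(2), 17), F) = Mul(Mul(5, 17), -6) = Mul(85, -6) = -510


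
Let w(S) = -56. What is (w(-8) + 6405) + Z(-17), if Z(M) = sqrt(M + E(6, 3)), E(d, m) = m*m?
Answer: 6349 + 2*I*sqrt(2) ≈ 6349.0 + 2.8284*I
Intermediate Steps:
E(d, m) = m**2
Z(M) = sqrt(9 + M) (Z(M) = sqrt(M + 3**2) = sqrt(M + 9) = sqrt(9 + M))
(w(-8) + 6405) + Z(-17) = (-56 + 6405) + sqrt(9 - 17) = 6349 + sqrt(-8) = 6349 + 2*I*sqrt(2)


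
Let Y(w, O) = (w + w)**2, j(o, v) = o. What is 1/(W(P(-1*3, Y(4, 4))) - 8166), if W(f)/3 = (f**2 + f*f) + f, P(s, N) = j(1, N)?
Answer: -1/8157 ≈ -0.00012259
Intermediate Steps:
Y(w, O) = 4*w**2 (Y(w, O) = (2*w)**2 = 4*w**2)
P(s, N) = 1
W(f) = 3*f + 6*f**2 (W(f) = 3*((f**2 + f*f) + f) = 3*((f**2 + f**2) + f) = 3*(2*f**2 + f) = 3*(f + 2*f**2) = 3*f + 6*f**2)
1/(W(P(-1*3, Y(4, 4))) - 8166) = 1/(3*1*(1 + 2*1) - 8166) = 1/(3*1*(1 + 2) - 8166) = 1/(3*1*3 - 8166) = 1/(9 - 8166) = 1/(-8157) = -1/8157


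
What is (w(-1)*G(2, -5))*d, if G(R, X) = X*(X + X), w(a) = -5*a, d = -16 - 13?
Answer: -7250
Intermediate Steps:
d = -29
G(R, X) = 2*X**2 (G(R, X) = X*(2*X) = 2*X**2)
(w(-1)*G(2, -5))*d = ((-5*(-1))*(2*(-5)**2))*(-29) = (5*(2*25))*(-29) = (5*50)*(-29) = 250*(-29) = -7250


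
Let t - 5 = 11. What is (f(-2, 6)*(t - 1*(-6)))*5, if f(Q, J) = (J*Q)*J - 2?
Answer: -8140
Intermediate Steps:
t = 16 (t = 5 + 11 = 16)
f(Q, J) = -2 + Q*J**2 (f(Q, J) = Q*J**2 - 2 = -2 + Q*J**2)
(f(-2, 6)*(t - 1*(-6)))*5 = ((-2 - 2*6**2)*(16 - 1*(-6)))*5 = ((-2 - 2*36)*(16 + 6))*5 = ((-2 - 72)*22)*5 = -74*22*5 = -1628*5 = -8140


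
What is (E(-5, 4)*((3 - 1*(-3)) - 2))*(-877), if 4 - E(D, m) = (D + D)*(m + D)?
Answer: 21048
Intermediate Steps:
E(D, m) = 4 - 2*D*(D + m) (E(D, m) = 4 - (D + D)*(m + D) = 4 - 2*D*(D + m))
(E(-5, 4)*((3 - 1*(-3)) - 2))*(-877) = ((4 - 2*(-5)² - 2*(-5)*4)*((3 - 1*(-3)) - 2))*(-877) = ((4 - 2*25 + 40)*((3 + 3) - 2))*(-877) = ((4 - 50 + 40)*(6 - 2))*(-877) = -6*4*(-877) = -24*(-877) = 21048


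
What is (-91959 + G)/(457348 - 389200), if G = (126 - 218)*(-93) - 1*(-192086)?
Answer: 108683/68148 ≈ 1.5948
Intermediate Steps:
G = 200642 (G = -92*(-93) + 192086 = 8556 + 192086 = 200642)
(-91959 + G)/(457348 - 389200) = (-91959 + 200642)/(457348 - 389200) = 108683/68148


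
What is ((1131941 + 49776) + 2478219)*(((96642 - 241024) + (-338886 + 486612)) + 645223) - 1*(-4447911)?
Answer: 2373718159623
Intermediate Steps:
((1131941 + 49776) + 2478219)*(((96642 - 241024) + (-338886 + 486612)) + 645223) - 1*(-4447911) = (1181717 + 2478219)*((-144382 + 147726) + 645223) + 4447911 = 3659936*(3344 + 645223) + 4447911 = 3659936*648567 + 4447911 = 2373713711712 + 4447911 = 2373718159623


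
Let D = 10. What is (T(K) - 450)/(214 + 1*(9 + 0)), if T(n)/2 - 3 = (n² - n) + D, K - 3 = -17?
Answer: -4/223 ≈ -0.017937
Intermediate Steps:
K = -14 (K = 3 - 17 = -14)
T(n) = 26 - 2*n + 2*n² (T(n) = 6 + 2*((n² - n) + 10) = 6 + 2*(10 + n² - n) = 6 + (20 - 2*n + 2*n²) = 26 - 2*n + 2*n²)
(T(K) - 450)/(214 + 1*(9 + 0)) = ((26 - 2*(-14) + 2*(-14)²) - 450)/(214 + 1*(9 + 0)) = ((26 + 28 + 2*196) - 450)/(214 + 1*9) = ((26 + 28 + 392) - 450)/(214 + 9) = (446 - 450)/223 = -4*1/223 = -4/223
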